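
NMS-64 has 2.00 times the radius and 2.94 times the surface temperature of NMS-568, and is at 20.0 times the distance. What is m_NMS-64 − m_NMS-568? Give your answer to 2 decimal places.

L_NMS-64/L_NMS-568 = (2.00)²(2.94)⁴ = 298.8.
F_NMS-64/F_NMS-568 = (L_NMS-64/L_NMS-568)/(d_NMS-64/d_NMS-568)² = 298.8/400.0 = 0.7471.
m_NMS-64 − m_NMS-568 = −2.5 log₁₀(0.7471) = 0.32.

0.32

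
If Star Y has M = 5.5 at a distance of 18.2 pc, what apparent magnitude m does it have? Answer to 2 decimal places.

m = M + 5 log₁₀(d/10 pc) = 5.5 + 5 log₁₀(18.2/10)
  = 5.5 + 5 × 0.260 = 5.5 + 1.30 = 6.80.

6.80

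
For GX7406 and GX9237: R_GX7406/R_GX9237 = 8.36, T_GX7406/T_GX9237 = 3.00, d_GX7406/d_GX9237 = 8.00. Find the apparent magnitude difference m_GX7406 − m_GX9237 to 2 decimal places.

-4.87

L_GX7406/L_GX9237 = (8.36)²(3.00)⁴ = 5661.
F_GX7406/F_GX9237 = (L_GX7406/L_GX9237)/(d_GX7406/d_GX9237)² = 5661/64.00 = 88.45.
m_GX7406 − m_GX9237 = −2.5 log₁₀(88.45) = -4.87.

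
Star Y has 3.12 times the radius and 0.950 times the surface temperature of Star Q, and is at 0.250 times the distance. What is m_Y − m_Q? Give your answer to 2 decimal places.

-5.26

L_Y/L_Q = (3.12)²(0.950)⁴ = 7.929.
F_Y/F_Q = (L_Y/L_Q)/(d_Y/d_Q)² = 7.929/0.06250 = 126.9.
m_Y − m_Q = −2.5 log₁₀(126.9) = -5.26.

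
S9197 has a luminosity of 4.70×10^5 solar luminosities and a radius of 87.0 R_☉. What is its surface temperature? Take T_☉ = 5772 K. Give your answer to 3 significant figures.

T/T_☉ = (L/L_☉)^(1/4) / (R/R_☉)^(1/2)
T = 5772 × (4.70×10^5)^(1/4) / √(87.0) = 5772 × 26.18 / 9.327 = 1.620×10^4 K.

1.62×10^4 K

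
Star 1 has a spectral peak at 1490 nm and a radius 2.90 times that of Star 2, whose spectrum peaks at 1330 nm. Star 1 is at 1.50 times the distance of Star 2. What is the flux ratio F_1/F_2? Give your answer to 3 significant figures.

Wien's law: T_1/T_2 = λ_2/λ_1 = 1330/1490 = 0.8926.
L_1/L_2 = (R_1/R_2)²(T_1/T_2)⁴ = (2.90)²(0.8926)⁴ = 5.339.
F_1/F_2 = (L_1/L_2)/(d_1/d_2)² = 5.339/(1.50)² = 2.373.

2.37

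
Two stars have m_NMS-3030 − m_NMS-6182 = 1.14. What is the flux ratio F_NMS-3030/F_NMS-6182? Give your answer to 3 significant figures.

F_NMS-3030/F_NMS-6182 = 10^(−(m_NMS-3030 − m_NMS-6182)/2.5) = 10^(-1.14/2.5) = 10^-0.456 = 0.3499.

0.350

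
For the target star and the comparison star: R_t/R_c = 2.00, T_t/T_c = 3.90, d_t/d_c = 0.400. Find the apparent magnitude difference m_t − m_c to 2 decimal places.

-9.41

L_t/L_c = (2.00)²(3.90)⁴ = 925.4.
F_t/F_c = (L_t/L_c)/(d_t/d_c)² = 925.4/0.1600 = 5784.
m_t − m_c = −2.5 log₁₀(5784) = -9.41.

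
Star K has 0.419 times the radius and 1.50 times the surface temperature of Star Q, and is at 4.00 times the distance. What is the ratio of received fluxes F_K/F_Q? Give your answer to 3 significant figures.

L_K/L_Q = (R_K/R_Q)²(T_K/T_Q)⁴ = (0.419)² × (1.50)⁴ = 0.8888.
F_K/F_Q = (L_K/L_Q)/(d_K/d_Q)² = 0.8888 / (4.00)² = 0.05555.

0.0555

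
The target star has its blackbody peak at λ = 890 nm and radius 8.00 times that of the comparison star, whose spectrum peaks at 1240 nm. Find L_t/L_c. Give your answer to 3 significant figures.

Wien's law gives T ∝ 1/λ_max, so T_t/T_c = λ_c/λ_t = 1240/890 = 1.393.
Then L ∝ R²T⁴ gives L_t/L_c = (8.00)² × (1.393)⁴ = 64.00 × 3.768 = 241.2.

241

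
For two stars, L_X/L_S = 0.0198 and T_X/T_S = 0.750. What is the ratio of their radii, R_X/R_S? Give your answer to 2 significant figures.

L ∝ R²T⁴ gives R ∝ √L / T², so
R_X/R_S = √(0.0198) / (0.750)² = 0.1407 / 0.5625 = 0.2502.

0.25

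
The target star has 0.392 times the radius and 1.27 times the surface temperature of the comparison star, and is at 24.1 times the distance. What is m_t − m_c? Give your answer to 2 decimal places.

L_t/L_c = (0.392)²(1.27)⁴ = 0.3997.
F_t/F_c = (L_t/L_c)/(d_t/d_c)² = 0.3997/580.8 = 6.883×10^-4.
m_t − m_c = −2.5 log₁₀(6.883×10^-4) = 7.91.

7.91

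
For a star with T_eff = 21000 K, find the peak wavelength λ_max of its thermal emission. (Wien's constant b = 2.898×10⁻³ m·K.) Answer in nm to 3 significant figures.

138 nm

λ_max = b/T = 2.898×10⁻³ / 21000 = 1.38×10^-7 m = 138.0 nm.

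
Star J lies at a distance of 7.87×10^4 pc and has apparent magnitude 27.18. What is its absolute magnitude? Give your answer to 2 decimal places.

M = m − 5 log₁₀(d/10 pc) = 27.18 − 5 log₁₀(7.87×10^4/10)
  = 27.18 − 5 × 3.896 = 27.18 − 19.48 = 7.70.

7.70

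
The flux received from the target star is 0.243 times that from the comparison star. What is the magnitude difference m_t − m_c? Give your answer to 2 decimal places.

1.54

m_t − m_c = −2.5 log₁₀(F_t/F_c) = −2.5 log₁₀(0.243) = −2.5 × (-0.614) = 1.536.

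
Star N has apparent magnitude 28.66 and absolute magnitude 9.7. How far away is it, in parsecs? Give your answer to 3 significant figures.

6.19×10^4 pc

m − M = 5 log₁₀(d/10 pc)
28.66 − (9.7) = 18.96 = 5 log₁₀(d/10)
d = 10 × 10^(18.96/5) = 10 × 10^3.792 = 6.194×10^4 pc.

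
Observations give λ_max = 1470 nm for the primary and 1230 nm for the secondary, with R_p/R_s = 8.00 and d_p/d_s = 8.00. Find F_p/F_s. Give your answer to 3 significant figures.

0.490

Wien's law: T_p/T_s = λ_s/λ_p = 1230/1470 = 0.8367.
L_p/L_s = (R_p/R_s)²(T_p/T_s)⁴ = (8.00)²(0.8367)⁴ = 31.37.
F_p/F_s = (L_p/L_s)/(d_p/d_s)² = 31.37/(8.00)² = 0.4902.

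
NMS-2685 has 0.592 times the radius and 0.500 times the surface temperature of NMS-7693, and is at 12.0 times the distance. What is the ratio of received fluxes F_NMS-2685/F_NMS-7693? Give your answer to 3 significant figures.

1.52×10^-4

L_NMS-2685/L_NMS-7693 = (R_NMS-2685/R_NMS-7693)²(T_NMS-2685/T_NMS-7693)⁴ = (0.592)² × (0.500)⁴ = 0.02190.
F_NMS-2685/F_NMS-7693 = (L_NMS-2685/L_NMS-7693)/(d_NMS-2685/d_NMS-7693)² = 0.02190 / (12.0)² = 1.521×10^-4.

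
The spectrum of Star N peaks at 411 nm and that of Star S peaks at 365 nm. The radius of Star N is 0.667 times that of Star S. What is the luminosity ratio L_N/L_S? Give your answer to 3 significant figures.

0.277

Wien's law gives T ∝ 1/λ_max, so T_N/T_S = λ_S/λ_N = 365/411 = 0.8881.
Then L ∝ R²T⁴ gives L_N/L_S = (0.667)² × (0.8881)⁴ = 0.4449 × 0.6220 = 0.2767.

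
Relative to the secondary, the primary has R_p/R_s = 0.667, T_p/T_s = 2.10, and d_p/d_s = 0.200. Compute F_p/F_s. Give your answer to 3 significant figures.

216

L_p/L_s = (R_p/R_s)²(T_p/T_s)⁴ = (0.667)² × (2.10)⁴ = 8.652.
F_p/F_s = (L_p/L_s)/(d_p/d_s)² = 8.652 / (0.200)² = 216.3.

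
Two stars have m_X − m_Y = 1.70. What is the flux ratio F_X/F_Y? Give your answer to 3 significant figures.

0.209

F_X/F_Y = 10^(−(m_X − m_Y)/2.5) = 10^(-1.70/2.5) = 10^-0.680 = 0.2089.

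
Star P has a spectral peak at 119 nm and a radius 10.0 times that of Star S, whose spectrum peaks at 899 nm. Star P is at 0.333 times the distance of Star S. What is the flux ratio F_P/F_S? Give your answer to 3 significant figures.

Wien's law: T_P/T_S = λ_S/λ_P = 899/119 = 7.555.
L_P/L_S = (R_P/R_S)²(T_P/T_S)⁴ = (10.0)²(7.555)⁴ = 3.257×10^5.
F_P/F_S = (L_P/L_S)/(d_P/d_S)² = 3.257×10^5/(0.333)² = 2.937×10^6.

2.94×10^6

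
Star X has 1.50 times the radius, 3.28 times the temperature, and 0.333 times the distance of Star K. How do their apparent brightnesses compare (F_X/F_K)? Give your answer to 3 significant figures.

2.35×10^3

L_X/L_K = (R_X/R_K)²(T_X/T_K)⁴ = (1.50)² × (3.28)⁴ = 260.4.
F_X/F_K = (L_X/L_K)/(d_X/d_K)² = 260.4 / (0.333)² = 2348.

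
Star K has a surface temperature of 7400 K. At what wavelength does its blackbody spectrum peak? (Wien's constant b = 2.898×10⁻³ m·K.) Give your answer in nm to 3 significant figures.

392 nm

λ_max = b/T = 2.898×10⁻³ / 7400 = 3.92×10^-7 m = 391.6 nm.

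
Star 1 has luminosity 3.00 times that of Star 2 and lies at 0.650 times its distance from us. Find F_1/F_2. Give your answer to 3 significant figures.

7.10

F = L/(4πd²), so F_1/F_2 = (L_1/L_2) / (d_1/d_2)²
= 3.00 / (0.650)² = 3.00 / 0.4225 = 7.101.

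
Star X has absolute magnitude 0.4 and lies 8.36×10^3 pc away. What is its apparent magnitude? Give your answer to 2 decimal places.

15.01

m = M + 5 log₁₀(d/10 pc) = 0.4 + 5 log₁₀(8.36×10^3/10)
  = 0.4 + 5 × 2.922 = 0.4 + 14.61 = 15.01.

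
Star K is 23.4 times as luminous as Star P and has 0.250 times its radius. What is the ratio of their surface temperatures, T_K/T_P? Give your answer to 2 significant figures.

4.4

L ∝ R²T⁴ gives T ∝ (L/R²)^(1/4), so
T_K/T_P = (23.4 / 0.250²)^(1/4) = (374.4)^(1/4) = 4.399.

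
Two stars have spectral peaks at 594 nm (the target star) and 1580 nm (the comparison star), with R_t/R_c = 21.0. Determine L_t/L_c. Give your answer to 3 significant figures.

Wien's law gives T ∝ 1/λ_max, so T_t/T_c = λ_c/λ_t = 1580/594 = 2.660.
Then L ∝ R²T⁴ gives L_t/L_c = (21.0)² × (2.660)⁴ = 441.0 × 50.06 = 2.208×10^4.

2.21×10^4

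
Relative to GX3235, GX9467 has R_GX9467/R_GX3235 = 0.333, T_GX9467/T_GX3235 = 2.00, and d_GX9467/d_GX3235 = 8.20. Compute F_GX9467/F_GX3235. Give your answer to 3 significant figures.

0.0264

L_GX9467/L_GX3235 = (R_GX9467/R_GX3235)²(T_GX9467/T_GX3235)⁴ = (0.333)² × (2.00)⁴ = 1.774.
F_GX9467/F_GX3235 = (L_GX9467/L_GX3235)/(d_GX9467/d_GX3235)² = 1.774 / (8.20)² = 0.02639.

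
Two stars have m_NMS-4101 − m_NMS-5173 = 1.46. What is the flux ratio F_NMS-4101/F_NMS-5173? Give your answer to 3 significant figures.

F_NMS-4101/F_NMS-5173 = 10^(−(m_NMS-4101 − m_NMS-5173)/2.5) = 10^(-1.46/2.5) = 10^-0.584 = 0.2606.

0.261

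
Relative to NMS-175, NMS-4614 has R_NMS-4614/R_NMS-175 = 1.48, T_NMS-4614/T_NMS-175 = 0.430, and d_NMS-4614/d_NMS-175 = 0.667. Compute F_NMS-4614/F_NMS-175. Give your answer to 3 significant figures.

0.168

L_NMS-4614/L_NMS-175 = (R_NMS-4614/R_NMS-175)²(T_NMS-4614/T_NMS-175)⁴ = (1.48)² × (0.430)⁴ = 0.07489.
F_NMS-4614/F_NMS-175 = (L_NMS-4614/L_NMS-175)/(d_NMS-4614/d_NMS-175)² = 0.07489 / (0.667)² = 0.1683.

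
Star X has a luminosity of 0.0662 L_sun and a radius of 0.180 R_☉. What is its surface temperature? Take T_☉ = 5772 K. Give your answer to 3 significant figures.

T/T_☉ = (L/L_☉)^(1/4) / (R/R_☉)^(1/2)
T = 5772 × (0.0662)^(1/4) / √(0.180) = 5772 × 0.5072 / 0.4243 = 6901 K.

6.90×10^3 K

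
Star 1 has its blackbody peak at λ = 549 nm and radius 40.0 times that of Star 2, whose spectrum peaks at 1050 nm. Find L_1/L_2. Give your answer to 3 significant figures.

Wien's law gives T ∝ 1/λ_max, so T_1/T_2 = λ_2/λ_1 = 1050/549 = 1.913.
Then L ∝ R²T⁴ gives L_1/L_2 = (40.0)² × (1.913)⁴ = 1600 × 13.38 = 2.141×10^4.

2.14×10^4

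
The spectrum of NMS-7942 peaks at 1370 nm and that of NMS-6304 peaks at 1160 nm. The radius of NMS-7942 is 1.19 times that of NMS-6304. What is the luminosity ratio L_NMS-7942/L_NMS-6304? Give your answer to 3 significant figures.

0.728

Wien's law gives T ∝ 1/λ_max, so T_NMS-7942/T_NMS-6304 = λ_NMS-6304/λ_NMS-7942 = 1160/1370 = 0.8467.
Then L ∝ R²T⁴ gives L_NMS-7942/L_NMS-6304 = (1.19)² × (0.8467)⁴ = 1.416 × 0.5140 = 0.7279.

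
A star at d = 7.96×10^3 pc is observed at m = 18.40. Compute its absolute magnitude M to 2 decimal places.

3.90

M = m − 5 log₁₀(d/10 pc) = 18.40 − 5 log₁₀(7.96×10^3/10)
  = 18.40 − 5 × 2.901 = 18.40 − 14.50 = 3.90.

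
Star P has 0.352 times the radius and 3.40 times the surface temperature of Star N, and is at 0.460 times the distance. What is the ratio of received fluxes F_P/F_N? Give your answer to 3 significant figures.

L_P/L_N = (R_P/R_N)²(T_P/T_N)⁴ = (0.352)² × (3.40)⁴ = 16.56.
F_P/F_N = (L_P/L_N)/(d_P/d_N)² = 16.56 / (0.460)² = 78.25.

78.3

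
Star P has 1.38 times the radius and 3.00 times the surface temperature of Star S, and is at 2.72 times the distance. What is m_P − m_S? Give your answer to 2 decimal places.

-3.30

L_P/L_S = (1.38)²(3.00)⁴ = 154.3.
F_P/F_S = (L_P/L_S)/(d_P/d_S)² = 154.3/7.398 = 20.85.
m_P − m_S = −2.5 log₁₀(20.85) = -3.30.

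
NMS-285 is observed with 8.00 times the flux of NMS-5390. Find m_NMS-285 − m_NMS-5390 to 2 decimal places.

m_NMS-285 − m_NMS-5390 = −2.5 log₁₀(F_NMS-285/F_NMS-5390) = −2.5 log₁₀(8.00) = −2.5 × (0.903) = -2.258.

-2.26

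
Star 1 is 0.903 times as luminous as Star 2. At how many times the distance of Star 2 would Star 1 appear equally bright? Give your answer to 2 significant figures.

0.95

Equal flux requires L_1/d_1² = L_2/d_2², so d_1/d_2 = √(L_1/L_2)
= √(0.903) = 0.9503.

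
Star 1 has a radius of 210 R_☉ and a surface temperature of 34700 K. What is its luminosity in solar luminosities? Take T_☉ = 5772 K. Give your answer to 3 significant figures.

5.76×10^7 solar luminosities

L/L_☉ = (R/R_☉)² (T/T_☉)⁴ = (210)² × (34700/5772)⁴
       = 4.410×10^4 × (6.012)⁴ = 4.410×10^4 × 1306 = 5.760×10^7.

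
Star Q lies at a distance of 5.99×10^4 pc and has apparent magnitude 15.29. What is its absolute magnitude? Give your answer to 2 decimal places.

-3.60

M = m − 5 log₁₀(d/10 pc) = 15.29 − 5 log₁₀(5.99×10^4/10)
  = 15.29 − 5 × 3.777 = 15.29 − 18.89 = -3.60.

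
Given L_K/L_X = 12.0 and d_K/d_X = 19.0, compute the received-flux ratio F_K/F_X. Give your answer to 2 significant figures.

0.033

F = L/(4πd²), so F_K/F_X = (L_K/L_X) / (d_K/d_X)²
= 12.0 / (19.0)² = 12.0 / 361.0 = 0.03324.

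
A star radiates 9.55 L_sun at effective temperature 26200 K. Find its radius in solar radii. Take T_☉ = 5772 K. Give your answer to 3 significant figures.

0.150 solar radii

R/R_☉ = √(L/L_☉) / (T/T_☉)² = √(9.55) / (4.539)²
       = 3.090 / 20.60 = 0.1500.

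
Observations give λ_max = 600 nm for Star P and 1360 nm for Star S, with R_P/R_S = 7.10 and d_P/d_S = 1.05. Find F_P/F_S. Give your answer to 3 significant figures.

Wien's law: T_P/T_S = λ_S/λ_P = 1360/600 = 2.267.
L_P/L_S = (R_P/R_S)²(T_P/T_S)⁴ = (7.10)²(2.267)⁴ = 1331.
F_P/F_S = (L_P/L_S)/(d_P/d_S)² = 1331/(1.05)² = 1207.

1.21×10^3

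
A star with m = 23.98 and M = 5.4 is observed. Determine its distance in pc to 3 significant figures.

m − M = 5 log₁₀(d/10 pc)
23.98 − (5.4) = 18.58 = 5 log₁₀(d/10)
d = 10 × 10^(18.58/5) = 10 × 10^3.716 = 5.200×10^4 pc.

5.20×10^4 pc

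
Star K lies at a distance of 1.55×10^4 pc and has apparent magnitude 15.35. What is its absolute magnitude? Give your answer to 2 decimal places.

-0.60

M = m − 5 log₁₀(d/10 pc) = 15.35 − 5 log₁₀(1.55×10^4/10)
  = 15.35 − 5 × 3.190 = 15.35 − 15.95 = -0.60.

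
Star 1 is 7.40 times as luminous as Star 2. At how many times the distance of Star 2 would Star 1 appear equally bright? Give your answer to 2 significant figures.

2.7

Equal flux requires L_1/d_1² = L_2/d_2², so d_1/d_2 = √(L_1/L_2)
= √(7.40) = 2.720.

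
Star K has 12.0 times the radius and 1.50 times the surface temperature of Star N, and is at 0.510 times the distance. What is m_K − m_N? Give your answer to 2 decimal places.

-8.62

L_K/L_N = (12.0)²(1.50)⁴ = 729.0.
F_K/F_N = (L_K/L_N)/(d_K/d_N)² = 729.0/0.2601 = 2803.
m_K − m_N = −2.5 log₁₀(2803) = -8.62.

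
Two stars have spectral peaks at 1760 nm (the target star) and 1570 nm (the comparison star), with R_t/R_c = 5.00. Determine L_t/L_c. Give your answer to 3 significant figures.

Wien's law gives T ∝ 1/λ_max, so T_t/T_c = λ_c/λ_t = 1570/1760 = 0.8920.
Then L ∝ R²T⁴ gives L_t/L_c = (5.00)² × (0.8920)⁴ = 25.00 × 0.6332 = 15.83.

15.8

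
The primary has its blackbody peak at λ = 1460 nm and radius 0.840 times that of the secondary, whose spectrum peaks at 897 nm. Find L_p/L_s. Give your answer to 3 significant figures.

Wien's law gives T ∝ 1/λ_max, so T_p/T_s = λ_s/λ_p = 897/1460 = 0.6144.
Then L ∝ R²T⁴ gives L_p/L_s = (0.840)² × (0.6144)⁴ = 0.7056 × 0.1425 = 0.1005.

0.101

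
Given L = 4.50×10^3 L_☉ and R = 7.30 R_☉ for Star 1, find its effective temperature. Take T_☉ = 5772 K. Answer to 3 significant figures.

1.75×10^4 K

T/T_☉ = (L/L_☉)^(1/4) / (R/R_☉)^(1/2)
T = 5772 × (4.50×10^3)^(1/4) / √(7.30) = 5772 × 8.190 / 2.702 = 1.750×10^4 K.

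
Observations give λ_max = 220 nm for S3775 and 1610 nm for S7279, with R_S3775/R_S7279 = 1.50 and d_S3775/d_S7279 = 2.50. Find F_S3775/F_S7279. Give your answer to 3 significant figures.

1.03×10^3

Wien's law: T_S3775/T_S7279 = λ_S7279/λ_S3775 = 1610/220 = 7.318.
L_S3775/L_S7279 = (R_S3775/R_S7279)²(T_S3775/T_S7279)⁴ = (1.50)²(7.318)⁴ = 6453.
F_S3775/F_S7279 = (L_S3775/L_S7279)/(d_S3775/d_S7279)² = 6453/(2.50)² = 1033.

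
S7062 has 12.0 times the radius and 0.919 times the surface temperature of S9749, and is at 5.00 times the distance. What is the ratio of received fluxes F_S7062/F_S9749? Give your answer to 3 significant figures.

L_S7062/L_S9749 = (R_S7062/R_S9749)²(T_S7062/T_S9749)⁴ = (12.0)² × (0.919)⁴ = 102.7.
F_S7062/F_S9749 = (L_S7062/L_S9749)/(d_S7062/d_S9749)² = 102.7 / (5.00)² = 4.109.

4.11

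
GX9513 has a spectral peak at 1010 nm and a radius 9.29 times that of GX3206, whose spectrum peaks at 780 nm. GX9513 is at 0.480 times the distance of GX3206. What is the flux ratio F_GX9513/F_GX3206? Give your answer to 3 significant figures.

133

Wien's law: T_GX9513/T_GX3206 = λ_GX3206/λ_GX9513 = 780/1010 = 0.7723.
L_GX9513/L_GX3206 = (R_GX9513/R_GX3206)²(T_GX9513/T_GX3206)⁴ = (9.29)²(0.7723)⁴ = 30.70.
F_GX9513/F_GX3206 = (L_GX9513/L_GX3206)/(d_GX9513/d_GX3206)² = 30.70/(0.480)² = 133.2.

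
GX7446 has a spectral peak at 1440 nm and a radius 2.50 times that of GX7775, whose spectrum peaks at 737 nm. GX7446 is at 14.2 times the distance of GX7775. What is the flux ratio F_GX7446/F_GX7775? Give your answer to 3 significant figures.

Wien's law: T_GX7446/T_GX7775 = λ_GX7775/λ_GX7446 = 737/1440 = 0.5118.
L_GX7446/L_GX7775 = (R_GX7446/R_GX7775)²(T_GX7446/T_GX7775)⁴ = (2.50)²(0.5118)⁴ = 0.4288.
F_GX7446/F_GX7775 = (L_GX7446/L_GX7775)/(d_GX7446/d_GX7775)² = 0.4288/(14.2)² = 0.002127.

0.00213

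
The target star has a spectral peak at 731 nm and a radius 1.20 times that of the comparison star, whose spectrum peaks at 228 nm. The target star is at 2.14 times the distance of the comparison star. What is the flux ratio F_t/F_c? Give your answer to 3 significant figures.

0.00298

Wien's law: T_t/T_c = λ_c/λ_t = 228/731 = 0.3119.
L_t/L_c = (R_t/R_c)²(T_t/T_c)⁴ = (1.20)²(0.3119)⁴ = 0.01363.
F_t/F_c = (L_t/L_c)/(d_t/d_c)² = 0.01363/(2.14)² = 0.002976.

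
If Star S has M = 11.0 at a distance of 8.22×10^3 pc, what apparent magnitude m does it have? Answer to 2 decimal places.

m = M + 5 log₁₀(d/10 pc) = 11.0 + 5 log₁₀(8.22×10^3/10)
  = 11.0 + 5 × 2.915 = 11.0 + 14.57 = 25.57.

25.57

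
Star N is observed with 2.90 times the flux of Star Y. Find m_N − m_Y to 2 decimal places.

-1.16

m_N − m_Y = −2.5 log₁₀(F_N/F_Y) = −2.5 log₁₀(2.90) = −2.5 × (0.462) = -1.156.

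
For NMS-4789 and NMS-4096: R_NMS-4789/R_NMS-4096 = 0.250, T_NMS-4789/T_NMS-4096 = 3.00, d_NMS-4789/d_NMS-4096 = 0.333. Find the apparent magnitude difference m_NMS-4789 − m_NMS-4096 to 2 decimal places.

-4.15

L_NMS-4789/L_NMS-4096 = (0.250)²(3.00)⁴ = 5.062.
F_NMS-4789/F_NMS-4096 = (L_NMS-4789/L_NMS-4096)/(d_NMS-4789/d_NMS-4096)² = 5.062/0.1109 = 45.65.
m_NMS-4789 − m_NMS-4096 = −2.5 log₁₀(45.65) = -4.15.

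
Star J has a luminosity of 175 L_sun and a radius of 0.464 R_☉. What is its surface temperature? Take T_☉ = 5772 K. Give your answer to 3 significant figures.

3.08×10^4 K

T/T_☉ = (L/L_☉)^(1/4) / (R/R_☉)^(1/2)
T = 5772 × (175)^(1/4) / √(0.464) = 5772 × 3.637 / 0.6812 = 3.082×10^4 K.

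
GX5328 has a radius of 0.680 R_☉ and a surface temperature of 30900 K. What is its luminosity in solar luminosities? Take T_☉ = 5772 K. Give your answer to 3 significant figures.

380 solar luminosities

L/L_☉ = (R/R_☉)² (T/T_☉)⁴ = (0.680)² × (30900/5772)⁴
       = 0.4624 × (5.353)⁴ = 0.4624 × 821.4 = 379.8.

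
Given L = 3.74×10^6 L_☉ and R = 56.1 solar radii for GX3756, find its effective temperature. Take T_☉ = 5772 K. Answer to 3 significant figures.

T/T_☉ = (L/L_☉)^(1/4) / (R/R_☉)^(1/2)
T = 5772 × (3.74×10^6)^(1/4) / √(56.1) = 5772 × 43.98 / 7.490 = 3.389×10^4 K.

3.39×10^4 K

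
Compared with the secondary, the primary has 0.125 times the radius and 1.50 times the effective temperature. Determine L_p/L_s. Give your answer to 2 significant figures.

From the Stefan–Boltzmann law, L ∝ R²T⁴, so
L_p/L_s = (R_p/R_s)² (T_p/T_s)⁴ = (0.125)² × (1.50)⁴ = 0.01562 × 5.062 = 0.07910.

0.079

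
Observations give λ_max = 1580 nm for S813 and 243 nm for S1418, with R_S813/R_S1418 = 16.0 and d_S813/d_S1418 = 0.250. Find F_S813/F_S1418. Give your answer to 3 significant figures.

Wien's law: T_S813/T_S1418 = λ_S1418/λ_S813 = 243/1580 = 0.1538.
L_S813/L_S1418 = (R_S813/R_S1418)²(T_S813/T_S1418)⁴ = (16.0)²(0.1538)⁴ = 0.1432.
F_S813/F_S1418 = (L_S813/L_S1418)/(d_S813/d_S1418)² = 0.1432/(0.250)² = 2.292.

2.29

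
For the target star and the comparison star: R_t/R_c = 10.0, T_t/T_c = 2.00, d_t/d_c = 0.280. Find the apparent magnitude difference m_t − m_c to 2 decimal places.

L_t/L_c = (10.0)²(2.00)⁴ = 1600.
F_t/F_c = (L_t/L_c)/(d_t/d_c)² = 1600/0.07840 = 2.041×10^4.
m_t − m_c = −2.5 log₁₀(2.041×10^4) = -10.77.

-10.77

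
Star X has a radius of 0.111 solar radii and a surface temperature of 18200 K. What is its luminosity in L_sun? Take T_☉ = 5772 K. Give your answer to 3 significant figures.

1.22 L_sun

L/L_☉ = (R/R_☉)² (T/T_☉)⁴ = (0.111)² × (18200/5772)⁴
       = 0.01232 × (3.153)⁴ = 0.01232 × 98.85 = 1.218.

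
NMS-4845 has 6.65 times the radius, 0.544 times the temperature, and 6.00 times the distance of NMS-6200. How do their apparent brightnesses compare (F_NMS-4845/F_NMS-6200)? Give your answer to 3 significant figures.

0.108

L_NMS-4845/L_NMS-6200 = (R_NMS-4845/R_NMS-6200)²(T_NMS-4845/T_NMS-6200)⁴ = (6.65)² × (0.544)⁴ = 3.873.
F_NMS-4845/F_NMS-6200 = (L_NMS-4845/L_NMS-6200)/(d_NMS-4845/d_NMS-6200)² = 3.873 / (6.00)² = 0.1076.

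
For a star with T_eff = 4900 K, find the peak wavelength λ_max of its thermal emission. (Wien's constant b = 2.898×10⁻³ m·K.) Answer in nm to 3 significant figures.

λ_max = b/T = 2.898×10⁻³ / 4900 = 5.91×10^-7 m = 591.4 nm.

591 nm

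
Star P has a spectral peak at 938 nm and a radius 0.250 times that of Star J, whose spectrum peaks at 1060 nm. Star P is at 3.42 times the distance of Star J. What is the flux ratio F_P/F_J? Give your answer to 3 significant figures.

0.00871

Wien's law: T_P/T_J = λ_J/λ_P = 1060/938 = 1.130.
L_P/L_J = (R_P/R_J)²(T_P/T_J)⁴ = (0.250)²(1.130)⁴ = 0.1019.
F_P/F_J = (L_P/L_J)/(d_P/d_J)² = 0.1019/(3.42)² = 0.008714.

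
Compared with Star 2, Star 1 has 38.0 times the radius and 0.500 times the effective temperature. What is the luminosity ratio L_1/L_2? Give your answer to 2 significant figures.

From the Stefan–Boltzmann law, L ∝ R²T⁴, so
L_1/L_2 = (R_1/R_2)² (T_1/T_2)⁴ = (38.0)² × (0.500)⁴ = 1444 × 0.06250 = 90.25.

90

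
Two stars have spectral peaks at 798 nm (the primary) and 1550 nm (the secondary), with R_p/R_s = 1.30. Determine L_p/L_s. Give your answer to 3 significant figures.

Wien's law gives T ∝ 1/λ_max, so T_p/T_s = λ_s/λ_p = 1550/798 = 1.942.
Then L ∝ R²T⁴ gives L_p/L_s = (1.30)² × (1.942)⁴ = 1.690 × 14.23 = 24.05.

24.1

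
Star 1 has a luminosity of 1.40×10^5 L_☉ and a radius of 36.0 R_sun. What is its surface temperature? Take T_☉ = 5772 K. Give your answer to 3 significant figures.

T/T_☉ = (L/L_☉)^(1/4) / (R/R_☉)^(1/2)
T = 5772 × (1.40×10^5)^(1/4) / √(36.0) = 5772 × 19.34 / 6.000 = 1.861×10^4 K.

1.86×10^4 K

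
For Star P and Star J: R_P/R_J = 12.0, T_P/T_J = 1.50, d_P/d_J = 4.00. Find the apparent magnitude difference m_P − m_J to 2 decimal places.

L_P/L_J = (12.0)²(1.50)⁴ = 729.0.
F_P/F_J = (L_P/L_J)/(d_P/d_J)² = 729.0/16.00 = 45.56.
m_P − m_J = −2.5 log₁₀(45.56) = -4.15.

-4.15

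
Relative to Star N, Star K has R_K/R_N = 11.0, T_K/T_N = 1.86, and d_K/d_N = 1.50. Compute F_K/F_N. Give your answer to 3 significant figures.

644

L_K/L_N = (R_K/R_N)²(T_K/T_N)⁴ = (11.0)² × (1.86)⁴ = 1448.
F_K/F_N = (L_K/L_N)/(d_K/d_N)² = 1448 / (1.50)² = 643.7.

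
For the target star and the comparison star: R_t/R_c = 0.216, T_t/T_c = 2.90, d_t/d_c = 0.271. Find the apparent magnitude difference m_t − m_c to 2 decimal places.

L_t/L_c = (0.216)²(2.90)⁴ = 3.300.
F_t/F_c = (L_t/L_c)/(d_t/d_c)² = 3.300/0.07344 = 44.93.
m_t − m_c = −2.5 log₁₀(44.93) = -4.13.

-4.13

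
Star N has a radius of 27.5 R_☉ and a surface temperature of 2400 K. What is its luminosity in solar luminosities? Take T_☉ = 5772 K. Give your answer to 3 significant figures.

22.6 solar luminosities

L/L_☉ = (R/R_☉)² (T/T_☉)⁴ = (27.5)² × (2400/5772)⁴
       = 756.2 × (0.4158)⁴ = 756.2 × 0.02989 = 22.61.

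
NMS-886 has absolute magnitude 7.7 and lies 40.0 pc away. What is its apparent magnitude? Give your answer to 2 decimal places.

m = M + 5 log₁₀(d/10 pc) = 7.7 + 5 log₁₀(40.0/10)
  = 7.7 + 5 × 0.602 = 7.7 + 3.01 = 10.71.

10.71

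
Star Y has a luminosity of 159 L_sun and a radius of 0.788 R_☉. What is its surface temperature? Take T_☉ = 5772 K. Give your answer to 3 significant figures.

T/T_☉ = (L/L_☉)^(1/4) / (R/R_☉)^(1/2)
T = 5772 × (159)^(1/4) / √(0.788) = 5772 × 3.551 / 0.8877 = 2.309×10^4 K.

2.31×10^4 K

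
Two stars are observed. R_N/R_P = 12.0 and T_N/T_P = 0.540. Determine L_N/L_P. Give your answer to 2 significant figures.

From the Stefan–Boltzmann law, L ∝ R²T⁴, so
L_N/L_P = (R_N/R_P)² (T_N/T_P)⁴ = (12.0)² × (0.540)⁴ = 144.0 × 0.08503 = 12.24.

12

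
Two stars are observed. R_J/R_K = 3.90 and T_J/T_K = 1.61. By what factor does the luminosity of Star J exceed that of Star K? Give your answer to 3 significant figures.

From the Stefan–Boltzmann law, L ∝ R²T⁴, so
L_J/L_K = (R_J/R_K)² (T_J/T_K)⁴ = (3.90)² × (1.61)⁴ = 15.21 × 6.719 = 102.2.

102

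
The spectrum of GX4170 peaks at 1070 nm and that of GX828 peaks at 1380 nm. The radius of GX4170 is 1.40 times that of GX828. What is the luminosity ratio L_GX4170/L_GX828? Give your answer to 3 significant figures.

5.42

Wien's law gives T ∝ 1/λ_max, so T_GX4170/T_GX828 = λ_GX828/λ_GX4170 = 1380/1070 = 1.290.
Then L ∝ R²T⁴ gives L_GX4170/L_GX828 = (1.40)² × (1.290)⁴ = 1.960 × 2.767 = 5.423.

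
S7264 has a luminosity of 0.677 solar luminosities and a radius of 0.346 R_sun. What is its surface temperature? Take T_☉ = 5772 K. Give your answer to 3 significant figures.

8.90×10^3 K

T/T_☉ = (L/L_☉)^(1/4) / (R/R_☉)^(1/2)
T = 5772 × (0.677)^(1/4) / √(0.346) = 5772 × 0.9071 / 0.5882 = 8901 K.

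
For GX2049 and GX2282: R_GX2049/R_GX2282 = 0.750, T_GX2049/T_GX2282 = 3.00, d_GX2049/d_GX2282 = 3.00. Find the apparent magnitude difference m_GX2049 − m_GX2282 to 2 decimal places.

-1.76

L_GX2049/L_GX2282 = (0.750)²(3.00)⁴ = 45.56.
F_GX2049/F_GX2282 = (L_GX2049/L_GX2282)/(d_GX2049/d_GX2282)² = 45.56/9.000 = 5.062.
m_GX2049 − m_GX2282 = −2.5 log₁₀(5.062) = -1.76.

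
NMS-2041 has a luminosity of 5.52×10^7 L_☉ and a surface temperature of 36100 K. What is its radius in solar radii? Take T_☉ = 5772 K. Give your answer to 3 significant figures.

R/R_☉ = √(L/L_☉) / (T/T_☉)² = √(5.52×10^7) / (6.254)²
       = 7430 / 39.12 = 189.9.

190 solar radii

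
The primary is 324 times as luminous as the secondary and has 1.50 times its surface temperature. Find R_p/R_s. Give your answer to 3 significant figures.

L ∝ R²T⁴ gives R ∝ √L / T², so
R_p/R_s = √(324) / (1.50)² = 18.00 / 2.250 = 8.000.

8.00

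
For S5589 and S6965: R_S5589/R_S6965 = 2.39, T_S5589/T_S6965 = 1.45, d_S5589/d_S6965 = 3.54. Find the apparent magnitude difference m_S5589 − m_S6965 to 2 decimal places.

-0.76

L_S5589/L_S6965 = (2.39)²(1.45)⁴ = 25.25.
F_S5589/F_S6965 = (L_S5589/L_S6965)/(d_S5589/d_S6965)² = 25.25/12.53 = 2.015.
m_S5589 − m_S6965 = −2.5 log₁₀(2.015) = -0.76.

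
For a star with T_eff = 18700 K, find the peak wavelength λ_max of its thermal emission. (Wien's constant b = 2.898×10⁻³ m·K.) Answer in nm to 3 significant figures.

λ_max = b/T = 2.898×10⁻³ / 18700 = 1.55×10^-7 m = 155.0 nm.

155 nm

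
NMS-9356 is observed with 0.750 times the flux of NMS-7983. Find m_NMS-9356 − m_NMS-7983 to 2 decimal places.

0.31

m_NMS-9356 − m_NMS-7983 = −2.5 log₁₀(F_NMS-9356/F_NMS-7983) = −2.5 log₁₀(0.750) = −2.5 × (-0.125) = 0.312.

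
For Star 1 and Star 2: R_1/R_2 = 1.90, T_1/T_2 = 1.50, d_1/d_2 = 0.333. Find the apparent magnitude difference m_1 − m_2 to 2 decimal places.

-5.54

L_1/L_2 = (1.90)²(1.50)⁴ = 18.28.
F_1/F_2 = (L_1/L_2)/(d_1/d_2)² = 18.28/0.1109 = 164.8.
m_1 − m_2 = −2.5 log₁₀(164.8) = -5.54.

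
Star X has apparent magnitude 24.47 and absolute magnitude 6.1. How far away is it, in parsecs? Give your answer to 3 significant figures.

m − M = 5 log₁₀(d/10 pc)
24.47 − (6.1) = 18.37 = 5 log₁₀(d/10)
d = 10 × 10^(18.37/5) = 10 × 10^3.674 = 4.721×10^4 pc.

4.72×10^4 pc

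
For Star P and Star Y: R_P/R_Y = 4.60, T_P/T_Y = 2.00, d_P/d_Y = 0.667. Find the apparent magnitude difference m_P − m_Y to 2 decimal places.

-7.20

L_P/L_Y = (4.60)²(2.00)⁴ = 338.6.
F_P/F_Y = (L_P/L_Y)/(d_P/d_Y)² = 338.6/0.4449 = 761.0.
m_P − m_Y = −2.5 log₁₀(761.0) = -7.20.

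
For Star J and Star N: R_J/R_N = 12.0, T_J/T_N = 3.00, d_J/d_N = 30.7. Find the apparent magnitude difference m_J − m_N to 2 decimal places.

-2.73

L_J/L_N = (12.0)²(3.00)⁴ = 1.166×10^4.
F_J/F_N = (L_J/L_N)/(d_J/d_N)² = 1.166×10^4/942.5 = 12.38.
m_J − m_N = −2.5 log₁₀(12.38) = -2.73.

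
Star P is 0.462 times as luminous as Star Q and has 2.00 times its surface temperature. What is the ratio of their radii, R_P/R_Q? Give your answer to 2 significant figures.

0.17

L ∝ R²T⁴ gives R ∝ √L / T², so
R_P/R_Q = √(0.462) / (2.00)² = 0.6797 / 4.000 = 0.1699.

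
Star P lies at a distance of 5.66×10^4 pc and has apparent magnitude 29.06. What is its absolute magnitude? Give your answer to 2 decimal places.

M = m − 5 log₁₀(d/10 pc) = 29.06 − 5 log₁₀(5.66×10^4/10)
  = 29.06 − 5 × 3.753 = 29.06 − 18.76 = 10.30.

10.30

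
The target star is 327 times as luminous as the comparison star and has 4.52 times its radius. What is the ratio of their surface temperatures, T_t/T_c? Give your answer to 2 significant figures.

L ∝ R²T⁴ gives T ∝ (L/R²)^(1/4), so
T_t/T_c = (327 / 4.52²)^(1/4) = (16.01)^(1/4) = 2.000.

2.0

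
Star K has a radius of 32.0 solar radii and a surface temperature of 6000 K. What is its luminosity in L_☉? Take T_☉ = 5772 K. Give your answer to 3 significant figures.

1.20×10^3 L_☉

L/L_☉ = (R/R_☉)² (T/T_☉)⁴ = (32.0)² × (6000/5772)⁴
       = 1024 × (1.040)⁴ = 1024 × 1.168 = 1196.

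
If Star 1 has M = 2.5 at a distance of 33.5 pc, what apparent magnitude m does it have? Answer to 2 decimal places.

m = M + 5 log₁₀(d/10 pc) = 2.5 + 5 log₁₀(33.5/10)
  = 2.5 + 5 × 0.525 = 2.5 + 2.63 = 5.13.

5.13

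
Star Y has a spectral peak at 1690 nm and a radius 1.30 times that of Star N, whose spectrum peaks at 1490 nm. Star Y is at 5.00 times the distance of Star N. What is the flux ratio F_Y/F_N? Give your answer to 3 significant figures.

0.0408

Wien's law: T_Y/T_N = λ_N/λ_Y = 1490/1690 = 0.8817.
L_Y/L_N = (R_Y/R_N)²(T_Y/T_N)⁴ = (1.30)²(0.8817)⁴ = 1.021.
F_Y/F_N = (L_Y/L_N)/(d_Y/d_N)² = 1.021/(5.00)² = 0.04085.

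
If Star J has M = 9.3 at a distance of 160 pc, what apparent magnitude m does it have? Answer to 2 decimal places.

15.32

m = M + 5 log₁₀(d/10 pc) = 9.3 + 5 log₁₀(160/10)
  = 9.3 + 5 × 1.204 = 9.3 + 6.02 = 15.32.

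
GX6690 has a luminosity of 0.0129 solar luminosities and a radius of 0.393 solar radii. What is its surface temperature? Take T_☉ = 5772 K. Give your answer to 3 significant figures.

3.10×10^3 K

T/T_☉ = (L/L_☉)^(1/4) / (R/R_☉)^(1/2)
T = 5772 × (0.0129)^(1/4) / √(0.393) = 5772 × 0.3370 / 0.6269 = 3103 K.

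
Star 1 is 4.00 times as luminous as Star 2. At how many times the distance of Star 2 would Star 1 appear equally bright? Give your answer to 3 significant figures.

2.00

Equal flux requires L_1/d_1² = L_2/d_2², so d_1/d_2 = √(L_1/L_2)
= √(4.00) = 2.000.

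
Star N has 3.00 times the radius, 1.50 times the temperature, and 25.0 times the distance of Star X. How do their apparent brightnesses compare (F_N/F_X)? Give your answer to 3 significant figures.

0.0729

L_N/L_X = (R_N/R_X)²(T_N/T_X)⁴ = (3.00)² × (1.50)⁴ = 45.56.
F_N/F_X = (L_N/L_X)/(d_N/d_X)² = 45.56 / (25.0)² = 0.07290.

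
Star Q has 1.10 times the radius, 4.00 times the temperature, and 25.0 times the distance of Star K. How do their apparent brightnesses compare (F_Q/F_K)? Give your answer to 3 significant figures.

0.496

L_Q/L_K = (R_Q/R_K)²(T_Q/T_K)⁴ = (1.10)² × (4.00)⁴ = 309.8.
F_Q/F_K = (L_Q/L_K)/(d_Q/d_K)² = 309.8 / (25.0)² = 0.4956.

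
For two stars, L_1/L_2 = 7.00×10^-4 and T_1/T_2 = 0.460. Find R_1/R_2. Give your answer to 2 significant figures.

0.13

L ∝ R²T⁴ gives R ∝ √L / T², so
R_1/R_2 = √(7.00×10^-4) / (0.460)² = 0.02646 / 0.2116 = 0.1250.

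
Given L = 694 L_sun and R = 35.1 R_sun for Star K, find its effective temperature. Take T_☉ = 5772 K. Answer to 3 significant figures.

5.00×10^3 K

T/T_☉ = (L/L_☉)^(1/4) / (R/R_☉)^(1/2)
T = 5772 × (694)^(1/4) / √(35.1) = 5772 × 5.133 / 5.925 = 5000 K.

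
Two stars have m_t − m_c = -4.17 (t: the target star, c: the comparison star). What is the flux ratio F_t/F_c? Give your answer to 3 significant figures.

46.6

F_t/F_c = 10^(−(m_t − m_c)/2.5) = 10^(4.17/2.5) = 10^1.668 = 46.56.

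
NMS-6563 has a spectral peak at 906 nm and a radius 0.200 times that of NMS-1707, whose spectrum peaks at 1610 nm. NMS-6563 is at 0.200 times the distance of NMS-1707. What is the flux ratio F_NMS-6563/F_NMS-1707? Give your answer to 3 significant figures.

Wien's law: T_NMS-6563/T_NMS-1707 = λ_NMS-1707/λ_NMS-6563 = 1610/906 = 1.777.
L_NMS-6563/L_NMS-1707 = (R_NMS-6563/R_NMS-1707)²(T_NMS-6563/T_NMS-1707)⁴ = (0.200)²(1.777)⁴ = 0.3989.
F_NMS-6563/F_NMS-1707 = (L_NMS-6563/L_NMS-1707)/(d_NMS-6563/d_NMS-1707)² = 0.3989/(0.200)² = 9.972.

9.97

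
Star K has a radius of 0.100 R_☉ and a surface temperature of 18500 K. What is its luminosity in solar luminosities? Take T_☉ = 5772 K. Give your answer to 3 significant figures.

L/L_☉ = (R/R_☉)² (T/T_☉)⁴ = (0.100)² × (18500/5772)⁴
       = 0.01000 × (3.205)⁴ = 0.01000 × 105.5 = 1.055.

1.06 solar luminosities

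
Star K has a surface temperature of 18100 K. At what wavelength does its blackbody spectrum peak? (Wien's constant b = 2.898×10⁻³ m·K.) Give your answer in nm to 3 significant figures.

160 nm

λ_max = b/T = 2.898×10⁻³ / 18100 = 1.60×10^-7 m = 160.1 nm.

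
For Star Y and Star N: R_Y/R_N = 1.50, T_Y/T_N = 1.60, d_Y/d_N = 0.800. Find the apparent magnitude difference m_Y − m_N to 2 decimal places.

L_Y/L_N = (1.50)²(1.60)⁴ = 14.75.
F_Y/F_N = (L_Y/L_N)/(d_Y/d_N)² = 14.75/0.6400 = 23.04.
m_Y − m_N = −2.5 log₁₀(23.04) = -3.41.

-3.41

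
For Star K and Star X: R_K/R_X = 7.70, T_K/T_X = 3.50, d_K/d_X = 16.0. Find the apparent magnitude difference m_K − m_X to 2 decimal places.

-3.85

L_K/L_X = (7.70)²(3.50)⁴ = 8897.
F_K/F_X = (L_K/L_X)/(d_K/d_X)² = 8897/256.0 = 34.75.
m_K − m_X = −2.5 log₁₀(34.75) = -3.85.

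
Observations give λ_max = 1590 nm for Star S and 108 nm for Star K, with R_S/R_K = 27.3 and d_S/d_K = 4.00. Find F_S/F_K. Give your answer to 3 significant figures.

Wien's law: T_S/T_K = λ_K/λ_S = 108/1590 = 0.06792.
L_S/L_K = (R_S/R_K)²(T_S/T_K)⁴ = (27.3)²(0.06792)⁴ = 0.01586.
F_S/F_K = (L_S/L_K)/(d_S/d_K)² = 0.01586/(4.00)² = 9.915×10^-4.

9.92×10^-4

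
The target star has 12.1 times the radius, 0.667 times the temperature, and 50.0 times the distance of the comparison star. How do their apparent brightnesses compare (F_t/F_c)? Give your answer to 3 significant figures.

0.0116

L_t/L_c = (R_t/R_c)²(T_t/T_c)⁴ = (12.1)² × (0.667)⁴ = 28.98.
F_t/F_c = (L_t/L_c)/(d_t/d_c)² = 28.98 / (50.0)² = 0.01159.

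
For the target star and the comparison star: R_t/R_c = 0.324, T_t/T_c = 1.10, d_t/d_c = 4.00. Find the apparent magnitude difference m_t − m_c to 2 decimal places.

5.04

L_t/L_c = (0.324)²(1.10)⁴ = 0.1537.
F_t/F_c = (L_t/L_c)/(d_t/d_c)² = 0.1537/16.00 = 0.009606.
m_t − m_c = −2.5 log₁₀(0.009606) = 5.04.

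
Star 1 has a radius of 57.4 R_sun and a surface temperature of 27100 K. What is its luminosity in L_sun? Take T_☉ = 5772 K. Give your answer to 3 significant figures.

L/L_☉ = (R/R_☉)² (T/T_☉)⁴ = (57.4)² × (27100/5772)⁴
       = 3295 × (4.695)⁴ = 3295 × 485.9 = 1.601×10^6.

1.60×10^6 L_sun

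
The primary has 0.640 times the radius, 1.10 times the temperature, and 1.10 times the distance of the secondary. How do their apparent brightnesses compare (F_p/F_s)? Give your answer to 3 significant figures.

L_p/L_s = (R_p/R_s)²(T_p/T_s)⁴ = (0.640)² × (1.10)⁴ = 0.5997.
F_p/F_s = (L_p/L_s)/(d_p/d_s)² = 0.5997 / (1.10)² = 0.4956.

0.496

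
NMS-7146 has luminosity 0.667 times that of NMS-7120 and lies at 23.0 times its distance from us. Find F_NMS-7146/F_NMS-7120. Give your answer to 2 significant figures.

F = L/(4πd²), so F_NMS-7146/F_NMS-7120 = (L_NMS-7146/L_NMS-7120) / (d_NMS-7146/d_NMS-7120)²
= 0.667 / (23.0)² = 0.667 / 529.0 = 0.001261.

0.0013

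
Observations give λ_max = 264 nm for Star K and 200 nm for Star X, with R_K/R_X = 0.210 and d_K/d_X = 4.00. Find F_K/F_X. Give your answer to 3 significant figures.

9.08×10^-4

Wien's law: T_K/T_X = λ_X/λ_K = 200/264 = 0.7576.
L_K/L_X = (R_K/R_X)²(T_K/T_X)⁴ = (0.210)²(0.7576)⁴ = 0.01453.
F_K/F_X = (L_K/L_X)/(d_K/d_X)² = 0.01453/(4.00)² = 9.079×10^-4.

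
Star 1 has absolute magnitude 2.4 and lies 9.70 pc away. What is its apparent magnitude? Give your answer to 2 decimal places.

m = M + 5 log₁₀(d/10 pc) = 2.4 + 5 log₁₀(9.70/10)
  = 2.4 + 5 × -0.013 = 2.4 + -0.07 = 2.33.

2.33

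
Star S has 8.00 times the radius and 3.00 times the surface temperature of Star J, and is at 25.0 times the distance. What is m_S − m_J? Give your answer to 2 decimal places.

-2.30

L_S/L_J = (8.00)²(3.00)⁴ = 5184.
F_S/F_J = (L_S/L_J)/(d_S/d_J)² = 5184/625.0 = 8.294.
m_S − m_J = −2.5 log₁₀(8.294) = -2.30.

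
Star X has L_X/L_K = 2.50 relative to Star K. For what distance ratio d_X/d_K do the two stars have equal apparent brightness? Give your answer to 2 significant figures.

1.6

Equal flux requires L_X/d_X² = L_K/d_K², so d_X/d_K = √(L_X/L_K)
= √(2.50) = 1.581.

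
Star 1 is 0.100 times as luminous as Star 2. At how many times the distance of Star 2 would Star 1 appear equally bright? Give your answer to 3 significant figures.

0.316

Equal flux requires L_1/d_1² = L_2/d_2², so d_1/d_2 = √(L_1/L_2)
= √(0.100) = 0.3162.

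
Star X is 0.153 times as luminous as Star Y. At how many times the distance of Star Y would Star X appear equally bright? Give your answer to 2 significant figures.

Equal flux requires L_X/d_X² = L_Y/d_Y², so d_X/d_Y = √(L_X/L_Y)
= √(0.153) = 0.3912.

0.39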